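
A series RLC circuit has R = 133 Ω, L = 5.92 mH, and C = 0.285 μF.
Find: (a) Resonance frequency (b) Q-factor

Step 1 — Resonance condition Im(Z)=0 gives ω₀ = 1/√(LC).
Step 2 — ω₀ = 1/√(0.00592·2.85e-07) = 2.435e+04 rad/s.
Step 3 — f₀ = ω₀/(2π) = 3875 Hz.
Step 4 — Series Q: Q = ω₀L/R = 2.435e+04·0.00592/133 = 1.084.

(a) f₀ = 3875 Hz  (b) Q = 1.084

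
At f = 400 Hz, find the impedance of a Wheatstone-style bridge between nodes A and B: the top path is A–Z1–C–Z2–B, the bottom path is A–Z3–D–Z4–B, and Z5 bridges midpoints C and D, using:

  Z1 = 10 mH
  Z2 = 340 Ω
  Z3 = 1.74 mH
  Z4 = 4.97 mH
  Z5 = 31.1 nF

Step 1 — Angular frequency: ω = 2π·f = 2π·400 = 2513 rad/s.
Step 2 — Component impedances:
  Z1: Z = jωL = j·2513·0.01 = 0 + j25.13 Ω
  Z2: Z = R = 340 Ω
  Z3: Z = jωL = j·2513·0.00174 = 0 + j4.373 Ω
  Z4: Z = jωL = j·2513·0.00497 = 0 + j12.49 Ω
  Z5: Z = 1/(jωC) = -j/(ω·C) = 0 - j1.279e+04 Ω
Step 3 — Bridge requires nodal analysis (the Z5 bridge couples midpoints C and D, so the two paths cannot be reduced to a simple series/parallel combination). Setting node B to ground and injecting 1 A at node A, the 3-node admittance system at A, C, D solves to V_A = Z_AB = 0.8248 + j16.76 Ω = 16.78∠87.2° Ω.

Z = 0.8248 + j16.76 Ω = 16.78∠87.2° Ω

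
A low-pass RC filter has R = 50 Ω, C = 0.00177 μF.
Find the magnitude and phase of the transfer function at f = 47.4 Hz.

Step 1 — Angular frequency: ω = 2π·47.4 = 297.8 rad/s.
Step 2 — Transfer function: H(jω) = 1/(1 + jωRC).
Step 3 — Denominator: 1 + jωRC = 1 + j·297.8·50·1.77e-09 = 1 + j2.636e-05.
Step 4 — H = 1 - j2.636e-05.
Step 5 — Magnitude: |H| = 1 (-0.0 dB); phase: φ = -0.0°.

|H| = 1 (-0.0 dB), φ = -0.0°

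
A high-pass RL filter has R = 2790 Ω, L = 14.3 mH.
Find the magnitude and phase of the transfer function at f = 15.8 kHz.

Step 1 — Angular frequency: ω = 2π·1.58e+04 = 9.927e+04 rad/s.
Step 2 — Transfer function: H(jω) = jωL/(R + jωL).
Step 3 — Numerator jωL = j·1420; denominator R + jωL = 2790 + j1420.
Step 4 — H = 0.2057 + j0.4042.
Step 5 — Magnitude: |H| = 0.4535 (-6.9 dB); phase: φ = 63.0°.

|H| = 0.4535 (-6.9 dB), φ = 63.0°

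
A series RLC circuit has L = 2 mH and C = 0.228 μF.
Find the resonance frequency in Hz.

Step 1 — Resonance condition Im(Z)=0 gives ω₀ = 1/√(LC).
Step 2 — ω₀ = 1/√(0.002·2.28e-07) = 4.683e+04 rad/s.
Step 3 — f₀ = ω₀/(2π) = 7453 Hz.

f₀ = 7453 Hz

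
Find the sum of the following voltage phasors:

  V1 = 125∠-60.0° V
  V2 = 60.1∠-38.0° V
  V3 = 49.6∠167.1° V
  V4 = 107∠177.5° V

Step 1 — Convert each phasor to rectangular form:
  V1 = 125·(cos(-60.0°) + j·sin(-60.0°)) = 62.5 - j108.3 V
  V2 = 60.1·(cos(-38.0°) + j·sin(-38.0°)) = 47.36 - j37 V
  V3 = 49.6·(cos(167.1°) + j·sin(167.1°)) = -48.35 + j11.07 V
  V4 = 107·(cos(177.5°) + j·sin(177.5°)) = -106.9 + j4.667 V
Step 2 — Sum components: V_total = -45.39 - j129.5 V.
Step 3 — Convert to polar: |V_total| = 137.2 V, ∠V_total = -109.3°.

V_total = 137.2∠-109.3° V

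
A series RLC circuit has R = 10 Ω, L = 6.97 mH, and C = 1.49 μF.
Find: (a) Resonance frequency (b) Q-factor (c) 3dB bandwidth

Step 1 — Resonance: ω₀ = 1/√(LC) = 1/√(0.00697·1.49e-06) = 9813 rad/s.
Step 2 — f₀ = ω₀/(2π) = 1562 Hz.
Step 3 — Series Q: Q = ω₀L/R = 9813·0.00697/10 = 6.839.
Step 4 — Bandwidth: Δω = ω₀/Q = 1435 rad/s; BW = Δω/(2π) = 228.3 Hz.

(a) f₀ = 1562 Hz  (b) Q = 6.839  (c) BW = 228.3 Hz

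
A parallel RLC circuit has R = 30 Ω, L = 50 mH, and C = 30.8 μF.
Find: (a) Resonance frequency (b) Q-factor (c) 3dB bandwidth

Step 1 — Resonance: ω₀ = 1/√(LC) = 1/√(0.05·3.08e-05) = 805.8 rad/s.
Step 2 — f₀ = ω₀/(2π) = 128.3 Hz.
Step 3 — Parallel Q: Q = R/(ω₀L) = 30/(805.8·0.05) = 0.7446.
Step 4 — Bandwidth: Δω = ω₀/Q = 1082 rad/s; BW = Δω/(2π) = 172.2 Hz.

(a) f₀ = 128.3 Hz  (b) Q = 0.7446  (c) BW = 172.2 Hz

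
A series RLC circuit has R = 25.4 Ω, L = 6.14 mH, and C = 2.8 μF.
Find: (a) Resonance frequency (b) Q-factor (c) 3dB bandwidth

Step 1 — Resonance: ω₀ = 1/√(LC) = 1/√(0.00614·2.8e-06) = 7627 rad/s.
Step 2 — f₀ = ω₀/(2π) = 1214 Hz.
Step 3 — Series Q: Q = ω₀L/R = 7627·0.00614/25.4 = 1.844.
Step 4 — Bandwidth: Δω = ω₀/Q = 4137 rad/s; BW = Δω/(2π) = 658.4 Hz.

(a) f₀ = 1214 Hz  (b) Q = 1.844  (c) BW = 658.4 Hz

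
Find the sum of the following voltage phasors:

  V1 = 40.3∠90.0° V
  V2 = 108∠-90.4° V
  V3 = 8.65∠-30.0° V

Step 1 — Convert each phasor to rectangular form:
  V1 = 40.3·(cos(90.0°) + j·sin(90.0°)) = 0 + j40.3 V
  V2 = 108·(cos(-90.4°) + j·sin(-90.4°)) = -0.754 - j108 V
  V3 = 8.65·(cos(-30.0°) + j·sin(-30.0°)) = 7.491 - j4.325 V
Step 2 — Sum components: V_total = 6.737 - j72.02 V.
Step 3 — Convert to polar: |V_total| = 72.34 V, ∠V_total = -84.7°.

V_total = 72.34∠-84.7° V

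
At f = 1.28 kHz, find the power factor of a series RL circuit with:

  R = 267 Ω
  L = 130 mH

Step 1 — Angular frequency: ω = 2π·f = 2π·1280 = 8042 rad/s.
Step 2 — Component impedances:
  R: Z = R = 267 Ω
  L: Z = jωL = j·8042·0.13 = 0 + j1046 Ω
Step 3 — Series combination: Z_total = R + L = 267 + j1046 Ω = 1079∠75.7° Ω.
Step 4 — Power factor: PF = cos(φ) = Re(Z)/|Z| = 267/1079.1 = 0.2474.
Step 5 — Type: Im(Z) = 1046 ⇒ lagging (phase φ = 75.7°).

PF = 0.2474 (lagging, φ = 75.7°)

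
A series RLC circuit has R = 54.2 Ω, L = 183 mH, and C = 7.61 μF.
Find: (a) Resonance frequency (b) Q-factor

Step 1 — Resonance condition Im(Z)=0 gives ω₀ = 1/√(LC).
Step 2 — ω₀ = 1/√(0.183·7.61e-06) = 847.4 rad/s.
Step 3 — f₀ = ω₀/(2π) = 134.9 Hz.
Step 4 — Series Q: Q = ω₀L/R = 847.4·0.183/54.2 = 2.861.

(a) f₀ = 134.9 Hz  (b) Q = 2.861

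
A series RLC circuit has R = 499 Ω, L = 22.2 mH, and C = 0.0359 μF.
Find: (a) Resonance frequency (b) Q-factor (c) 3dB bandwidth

Step 1 — Resonance: ω₀ = 1/√(LC) = 1/√(0.0222·3.59e-08) = 3.542e+04 rad/s.
Step 2 — f₀ = ω₀/(2π) = 5638 Hz.
Step 3 — Series Q: Q = ω₀L/R = 3.542e+04·0.0222/499 = 1.576.
Step 4 — Bandwidth: Δω = ω₀/Q = 2.248e+04 rad/s; BW = Δω/(2π) = 3577 Hz.

(a) f₀ = 5638 Hz  (b) Q = 1.576  (c) BW = 3577 Hz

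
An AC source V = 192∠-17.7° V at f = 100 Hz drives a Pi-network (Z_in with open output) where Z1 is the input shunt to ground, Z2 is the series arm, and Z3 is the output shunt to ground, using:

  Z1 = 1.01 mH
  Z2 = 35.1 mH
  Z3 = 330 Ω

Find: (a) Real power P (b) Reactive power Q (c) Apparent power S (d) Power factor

Step 1 — Angular frequency: ω = 2π·f = 2π·100 = 628.3 rad/s.
Step 2 — Component impedances:
  Z1: Z = jωL = j·628.3·0.00101 = 0 + j0.6346 Ω
  Z2: Z = jωL = j·628.3·0.0351 = 0 + j22.05 Ω
  Z3: Z = R = 330 Ω
Step 3 — With open output, the series arm Z2 and the output shunt Z3 appear in series to ground: Z2 + Z3 = 330 + j22.05 Ω.
Step 4 — Parallel with input shunt Z1: Z_in = Z1 || (Z2 + Z3) = 0.001215 + j0.6345 Ω = 0.6345∠89.9° Ω.
Step 5 — Source phasor: V = 192∠-17.7° V = 182.9 - j58.37 V.
Step 6 — Current: I = V / Z = -91.45 - j288.4 A = 302.6∠-107.6° A.
Step 7 — Complex power: S = V·I* = 111.2 + j5.81e+04 VA.
Step 8 — Real power: P = Re(S) = 111.2 W.
Step 9 — Reactive power: Q = Im(S) = 5.81e+04 VAR.
Step 10 — Apparent power: |S| = 5.81e+04 VA.
Step 11 — Power factor: PF = P/|S| = 0.001914 (lagging).

(a) P = 111.2 W  (b) Q = 5.81e+04 VAR  (c) S = 5.81e+04 VA  (d) PF = 0.001914 (lagging)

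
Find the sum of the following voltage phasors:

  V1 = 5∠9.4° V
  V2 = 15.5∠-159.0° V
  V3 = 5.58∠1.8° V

Step 1 — Convert each phasor to rectangular form:
  V1 = 5·(cos(9.4°) + j·sin(9.4°)) = 4.933 + j0.8166 V
  V2 = 15.5·(cos(-159.0°) + j·sin(-159.0°)) = -14.47 - j5.555 V
  V3 = 5.58·(cos(1.8°) + j·sin(1.8°)) = 5.577 + j0.1753 V
Step 2 — Sum components: V_total = -3.96 - j4.563 V.
Step 3 — Convert to polar: |V_total| = 6.042 V, ∠V_total = -131.0°.

V_total = 6.042∠-131.0° V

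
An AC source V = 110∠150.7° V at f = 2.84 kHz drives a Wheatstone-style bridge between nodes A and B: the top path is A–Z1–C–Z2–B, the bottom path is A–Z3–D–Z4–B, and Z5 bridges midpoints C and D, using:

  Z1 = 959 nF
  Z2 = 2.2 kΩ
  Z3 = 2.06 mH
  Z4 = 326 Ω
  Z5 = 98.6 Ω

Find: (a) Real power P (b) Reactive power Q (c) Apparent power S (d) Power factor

Step 1 — Angular frequency: ω = 2π·f = 2π·2840 = 1.784e+04 rad/s.
Step 2 — Component impedances:
  Z1: Z = 1/(jωC) = -j/(ω·C) = 0 - j58.44 Ω
  Z2: Z = R = 2200 Ω
  Z3: Z = jωL = j·1.784e+04·0.00206 = 0 + j36.76 Ω
  Z4: Z = R = 326 Ω
  Z5: Z = R = 98.6 Ω
Step 3 — Bridge requires nodal analysis (the Z5 bridge couples midpoints C and D, so the two paths cannot be reduced to a simple series/parallel combination). Setting node B to ground and injecting 1 A at node A, the 3-node admittance system at A, C, D solves to V_A = Z_AB = 299.6 + j30.49 Ω = 301.1∠5.8° Ω.
Step 4 — Source phasor: V = 110∠150.7° V = -95.93 + j53.83 V.
Step 5 — Current: I = V / Z = -0.2988 + j0.2101 A = 0.3653∠144.9° A.
Step 6 — Complex power: S = V·I* = 39.97 + j4.068 VA.
Step 7 — Real power: P = Re(S) = 39.97 W.
Step 8 — Reactive power: Q = Im(S) = 4.068 VAR.
Step 9 — Apparent power: |S| = 40.18 VA.
Step 10 — Power factor: PF = P/|S| = 0.9949 (lagging).

(a) P = 39.97 W  (b) Q = 4.068 VAR  (c) S = 40.18 VA  (d) PF = 0.9949 (lagging)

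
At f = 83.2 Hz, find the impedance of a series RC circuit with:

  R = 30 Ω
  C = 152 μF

Step 1 — Angular frequency: ω = 2π·f = 2π·83.2 = 522.8 rad/s.
Step 2 — Component impedances:
  R: Z = R = 30 Ω
  C: Z = 1/(jωC) = -j/(ω·C) = 0 - j12.58 Ω
Step 3 — Series combination: Z_total = R + C = 30 - j12.58 Ω = 32.53∠-22.8° Ω.

Z = 30 - j12.58 Ω = 32.53∠-22.8° Ω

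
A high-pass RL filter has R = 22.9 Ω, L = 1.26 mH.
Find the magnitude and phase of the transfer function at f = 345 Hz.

Step 1 — Angular frequency: ω = 2π·345 = 2168 rad/s.
Step 2 — Transfer function: H(jω) = jωL/(R + jωL).
Step 3 — Numerator jωL = j·2.731; denominator R + jωL = 22.9 + j2.731.
Step 4 — H = 0.01403 + j0.1176.
Step 5 — Magnitude: |H| = 0.1184 (-18.5 dB); phase: φ = 83.2°.

|H| = 0.1184 (-18.5 dB), φ = 83.2°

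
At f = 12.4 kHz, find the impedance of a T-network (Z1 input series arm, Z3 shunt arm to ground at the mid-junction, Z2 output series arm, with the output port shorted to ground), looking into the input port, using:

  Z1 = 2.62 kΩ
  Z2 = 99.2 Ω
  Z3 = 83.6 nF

Step 1 — Angular frequency: ω = 2π·f = 2π·1.24e+04 = 7.791e+04 rad/s.
Step 2 — Component impedances:
  Z1: Z = R = 2620 Ω
  Z2: Z = R = 99.2 Ω
  Z3: Z = 1/(jωC) = -j/(ω·C) = 0 - j153.5 Ω
Step 3 — With the output port shorted to ground, the output series arm Z2 runs from the junction to ground; the shunt arm Z3 also runs from the junction to ground. They appear in parallel: Z3 || Z2 = 69.98 - j45.22 Ω.
Step 4 — Series with input arm Z1: Z_in = Z1 + (Z3 || Z2) = 2690 - j45.22 Ω = 2690∠-1.0° Ω.

Z = 2690 - j45.22 Ω = 2690∠-1.0° Ω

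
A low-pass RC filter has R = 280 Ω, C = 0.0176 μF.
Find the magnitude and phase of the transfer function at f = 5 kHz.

Step 1 — Angular frequency: ω = 2π·5000 = 3.142e+04 rad/s.
Step 2 — Transfer function: H(jω) = 1/(1 + jωRC).
Step 3 — Denominator: 1 + jωRC = 1 + j·3.142e+04·280·1.76e-08 = 1 + j0.1548.
Step 4 — H = 0.9766 - j0.1512.
Step 5 — Magnitude: |H| = 0.9882 (-0.1 dB); phase: φ = -8.8°.

|H| = 0.9882 (-0.1 dB), φ = -8.8°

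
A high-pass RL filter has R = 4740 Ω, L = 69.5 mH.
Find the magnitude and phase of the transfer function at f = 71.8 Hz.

Step 1 — Angular frequency: ω = 2π·71.8 = 451.1 rad/s.
Step 2 — Transfer function: H(jω) = jωL/(R + jωL).
Step 3 — Numerator jωL = j·31.35; denominator R + jωL = 4740 + j31.35.
Step 4 — H = 4.375e-05 + j0.006614.
Step 5 — Magnitude: |H| = 0.006615 (-43.6 dB); phase: φ = 89.6°.

|H| = 0.006615 (-43.6 dB), φ = 89.6°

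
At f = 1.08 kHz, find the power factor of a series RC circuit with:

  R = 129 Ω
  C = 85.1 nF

Step 1 — Angular frequency: ω = 2π·f = 2π·1080 = 6786 rad/s.
Step 2 — Component impedances:
  R: Z = R = 129 Ω
  C: Z = 1/(jωC) = -j/(ω·C) = 0 - j1732 Ω
Step 3 — Series combination: Z_total = R + C = 129 - j1732 Ω = 1736∠-85.7° Ω.
Step 4 — Power factor: PF = cos(φ) = Re(Z)/|Z| = 129/1736.5 = 0.07429.
Step 5 — Type: Im(Z) = -1732 ⇒ leading (phase φ = -85.7°).

PF = 0.07429 (leading, φ = -85.7°)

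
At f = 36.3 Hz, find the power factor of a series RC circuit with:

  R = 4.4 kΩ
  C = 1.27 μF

Step 1 — Angular frequency: ω = 2π·f = 2π·36.3 = 228.1 rad/s.
Step 2 — Component impedances:
  R: Z = R = 4400 Ω
  C: Z = 1/(jωC) = -j/(ω·C) = 0 - j3452 Ω
Step 3 — Series combination: Z_total = R + C = 4400 - j3452 Ω = 5593∠-38.1° Ω.
Step 4 — Power factor: PF = cos(φ) = Re(Z)/|Z| = 4400/5593 = 0.7867.
Step 5 — Type: Im(Z) = -3452 ⇒ leading (phase φ = -38.1°).

PF = 0.7867 (leading, φ = -38.1°)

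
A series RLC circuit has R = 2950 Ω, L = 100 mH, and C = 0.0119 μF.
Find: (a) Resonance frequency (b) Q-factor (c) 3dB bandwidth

Step 1 — Resonance: ω₀ = 1/√(LC) = 1/√(0.1·1.19e-08) = 2.899e+04 rad/s.
Step 2 — f₀ = ω₀/(2π) = 4614 Hz.
Step 3 — Series Q: Q = ω₀L/R = 2.899e+04·0.1/2950 = 0.9827.
Step 4 — Bandwidth: Δω = ω₀/Q = 2.95e+04 rad/s; BW = Δω/(2π) = 4695 Hz.

(a) f₀ = 4614 Hz  (b) Q = 0.9827  (c) BW = 4695 Hz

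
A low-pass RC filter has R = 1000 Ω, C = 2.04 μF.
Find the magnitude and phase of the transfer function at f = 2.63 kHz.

Step 1 — Angular frequency: ω = 2π·2630 = 1.652e+04 rad/s.
Step 2 — Transfer function: H(jω) = 1/(1 + jωRC).
Step 3 — Denominator: 1 + jωRC = 1 + j·1.652e+04·1000·2.04e-06 = 1 + j33.71.
Step 4 — H = 0.0008792 - j0.02964.
Step 5 — Magnitude: |H| = 0.02965 (-30.6 dB); phase: φ = -88.3°.

|H| = 0.02965 (-30.6 dB), φ = -88.3°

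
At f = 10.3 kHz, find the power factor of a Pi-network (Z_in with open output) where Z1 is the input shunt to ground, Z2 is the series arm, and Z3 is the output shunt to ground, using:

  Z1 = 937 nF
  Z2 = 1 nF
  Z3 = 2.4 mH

Step 1 — Angular frequency: ω = 2π·f = 2π·1.03e+04 = 6.472e+04 rad/s.
Step 2 — Component impedances:
  Z1: Z = 1/(jωC) = -j/(ω·C) = 0 - j16.49 Ω
  Z2: Z = 1/(jωC) = -j/(ω·C) = 0 - j1.545e+04 Ω
  Z3: Z = jωL = j·6.472e+04·0.0024 = 0 + j155.3 Ω
Step 3 — With open output, the series arm Z2 and the output shunt Z3 appear in series to ground: Z2 + Z3 = 0 - j1.53e+04 Ω.
Step 4 — Parallel with input shunt Z1: Z_in = Z1 || (Z2 + Z3) = 0 - j16.47 Ω = 16.47∠-90.0° Ω.
Step 5 — Power factor: PF = cos(φ) = Re(Z)/|Z| = 0/16.47 = 0.
Step 6 — Type: Im(Z) = -16.47 ⇒ leading (phase φ = -90.0°).

PF = 0 (leading, φ = -90.0°)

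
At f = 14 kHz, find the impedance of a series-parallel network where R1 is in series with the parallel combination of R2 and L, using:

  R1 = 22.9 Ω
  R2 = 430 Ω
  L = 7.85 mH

Step 1 — Angular frequency: ω = 2π·f = 2π·1.4e+04 = 8.796e+04 rad/s.
Step 2 — Component impedances:
  R1: Z = R = 22.9 Ω
  R2: Z = R = 430 Ω
  L: Z = jωL = j·8.796e+04·0.00785 = 0 + j690.5 Ω
Step 3 — Parallel branch: R2 || L = 1/(1/R2 + 1/L) = 309.8 + j192.9 Ω.
Step 4 — Series with R1: Z_total = R1 + (R2 || L) = 332.7 + j192.9 Ω = 384.6∠30.1° Ω.

Z = 332.7 + j192.9 Ω = 384.6∠30.1° Ω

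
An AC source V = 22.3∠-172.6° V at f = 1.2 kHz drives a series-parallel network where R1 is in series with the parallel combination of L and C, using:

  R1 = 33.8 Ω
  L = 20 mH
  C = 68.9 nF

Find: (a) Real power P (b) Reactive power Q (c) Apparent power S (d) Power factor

Step 1 — Angular frequency: ω = 2π·f = 2π·1200 = 7540 rad/s.
Step 2 — Component impedances:
  R1: Z = R = 33.8 Ω
  L: Z = jωL = j·7540·0.02 = 0 + j150.8 Ω
  C: Z = 1/(jωC) = -j/(ω·C) = 0 - j1925 Ω
Step 3 — Parallel branch: L || C = 1/(1/L + 1/C) = 0 + j163.6 Ω.
Step 4 — Series with R1: Z_total = R1 + (L || C) = 33.8 + j163.6 Ω = 167.1∠78.3° Ω.
Step 5 — Source phasor: V = 22.3∠-172.6° V = -22.11 - j2.872 V.
Step 6 — Current: I = V / Z = -0.04362 + j0.1262 A = 0.1335∠109.1° A.
Step 7 — Complex power: S = V·I* = 0.6022 + j2.915 VA.
Step 8 — Real power: P = Re(S) = 0.6022 W.
Step 9 — Reactive power: Q = Im(S) = 2.915 VAR.
Step 10 — Apparent power: |S| = 2.977 VA.
Step 11 — Power factor: PF = P/|S| = 0.2023 (lagging).

(a) P = 0.6022 W  (b) Q = 2.915 VAR  (c) S = 2.977 VA  (d) PF = 0.2023 (lagging)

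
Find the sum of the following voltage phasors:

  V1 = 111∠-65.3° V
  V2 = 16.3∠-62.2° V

Step 1 — Convert each phasor to rectangular form:
  V1 = 111·(cos(-65.3°) + j·sin(-65.3°)) = 46.38 - j100.8 V
  V2 = 16.3·(cos(-62.2°) + j·sin(-62.2°)) = 7.602 - j14.42 V
Step 2 — Sum components: V_total = 53.99 - j115.3 V.
Step 3 — Convert to polar: |V_total| = 127.3 V, ∠V_total = -64.9°.

V_total = 127.3∠-64.9° V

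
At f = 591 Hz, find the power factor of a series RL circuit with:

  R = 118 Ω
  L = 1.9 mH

Step 1 — Angular frequency: ω = 2π·f = 2π·591 = 3713 rad/s.
Step 2 — Component impedances:
  R: Z = R = 118 Ω
  L: Z = jωL = j·3713·0.0019 = 0 + j7.055 Ω
Step 3 — Series combination: Z_total = R + L = 118 + j7.055 Ω = 118.2∠3.4° Ω.
Step 4 — Power factor: PF = cos(φ) = Re(Z)/|Z| = 118/118.21 = 0.9982.
Step 5 — Type: Im(Z) = 7.055 ⇒ lagging (phase φ = 3.4°).

PF = 0.9982 (lagging, φ = 3.4°)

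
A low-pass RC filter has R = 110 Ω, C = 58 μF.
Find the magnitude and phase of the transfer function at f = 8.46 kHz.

Step 1 — Angular frequency: ω = 2π·8460 = 5.316e+04 rad/s.
Step 2 — Transfer function: H(jω) = 1/(1 + jωRC).
Step 3 — Denominator: 1 + jωRC = 1 + j·5.316e+04·110·5.8e-05 = 1 + j339.1.
Step 4 — H = 8.695e-06 - j0.002949.
Step 5 — Magnitude: |H| = 0.002949 (-50.6 dB); phase: φ = -89.8°.

|H| = 0.002949 (-50.6 dB), φ = -89.8°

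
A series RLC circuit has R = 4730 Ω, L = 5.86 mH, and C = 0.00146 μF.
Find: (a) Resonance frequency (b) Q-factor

Step 1 — Resonance condition Im(Z)=0 gives ω₀ = 1/√(LC).
Step 2 — ω₀ = 1/√(0.00586·1.46e-09) = 3.419e+05 rad/s.
Step 3 — f₀ = ω₀/(2π) = 5.441e+04 Hz.
Step 4 — Series Q: Q = ω₀L/R = 3.419e+05·0.00586/4730 = 0.4236.

(a) f₀ = 5.441e+04 Hz  (b) Q = 0.4236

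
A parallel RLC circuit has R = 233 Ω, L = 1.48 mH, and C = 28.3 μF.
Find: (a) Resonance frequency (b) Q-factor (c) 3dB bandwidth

Step 1 — Resonance: ω₀ = 1/√(LC) = 1/√(0.00148·2.83e-05) = 4886 rad/s.
Step 2 — f₀ = ω₀/(2π) = 777.7 Hz.
Step 3 — Parallel Q: Q = R/(ω₀L) = 233/(4886·0.00148) = 32.22.
Step 4 — Bandwidth: Δω = ω₀/Q = 151.7 rad/s; BW = Δω/(2π) = 24.14 Hz.

(a) f₀ = 777.7 Hz  (b) Q = 32.22  (c) BW = 24.14 Hz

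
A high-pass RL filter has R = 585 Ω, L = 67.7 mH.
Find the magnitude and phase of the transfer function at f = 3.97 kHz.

Step 1 — Angular frequency: ω = 2π·3970 = 2.494e+04 rad/s.
Step 2 — Transfer function: H(jω) = jωL/(R + jωL).
Step 3 — Numerator jωL = j·1689; denominator R + jωL = 585 + j1689.
Step 4 — H = 0.8929 + j0.3093.
Step 5 — Magnitude: |H| = 0.9449 (-0.5 dB); phase: φ = 19.1°.

|H| = 0.9449 (-0.5 dB), φ = 19.1°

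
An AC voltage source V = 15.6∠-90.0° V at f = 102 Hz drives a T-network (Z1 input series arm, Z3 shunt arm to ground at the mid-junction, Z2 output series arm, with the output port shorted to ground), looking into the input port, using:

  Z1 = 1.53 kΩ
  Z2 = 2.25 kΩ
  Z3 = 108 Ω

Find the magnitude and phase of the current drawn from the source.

Step 1 — Angular frequency: ω = 2π·f = 2π·102 = 640.9 rad/s.
Step 2 — Component impedances:
  Z1: Z = R = 1530 Ω
  Z2: Z = R = 2250 Ω
  Z3: Z = R = 108 Ω
Step 3 — With the output port shorted to ground, the output series arm Z2 runs from the junction to ground; the shunt arm Z3 also runs from the junction to ground. They appear in parallel: Z3 || Z2 = 103.1 Ω.
Step 4 — Series with input arm Z1: Z_in = Z1 + (Z3 || Z2) = 1633 Ω = 1633∠0.0° Ω.
Step 5 — Source phasor: V = 15.6∠-90.0° V = 0 - j15.6 V.
Step 6 — Ohm's law: I = V / Z_total = (0 - j15.6) / (1633) = 0 - j0.009553 A.
Step 7 — Convert to polar: |I| = 0.009553 A, ∠I = -90.0°.

I = 0.009553∠-90.0° A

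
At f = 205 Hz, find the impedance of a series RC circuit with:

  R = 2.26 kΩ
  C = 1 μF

Step 1 — Angular frequency: ω = 2π·f = 2π·205 = 1288 rad/s.
Step 2 — Component impedances:
  R: Z = R = 2260 Ω
  C: Z = 1/(jωC) = -j/(ω·C) = 0 - j776.4 Ω
Step 3 — Series combination: Z_total = R + C = 2260 - j776.4 Ω = 2390∠-19.0° Ω.

Z = 2260 - j776.4 Ω = 2390∠-19.0° Ω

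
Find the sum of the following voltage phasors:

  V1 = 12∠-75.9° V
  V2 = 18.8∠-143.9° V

Step 1 — Convert each phasor to rectangular form:
  V1 = 12·(cos(-75.9°) + j·sin(-75.9°)) = 2.923 - j11.64 V
  V2 = 18.8·(cos(-143.9°) + j·sin(-143.9°)) = -15.19 - j11.08 V
Step 2 — Sum components: V_total = -12.27 - j22.72 V.
Step 3 — Convert to polar: |V_total| = 25.82 V, ∠V_total = -118.4°.

V_total = 25.82∠-118.4° V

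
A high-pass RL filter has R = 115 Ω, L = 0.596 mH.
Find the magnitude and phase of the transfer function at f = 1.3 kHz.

Step 1 — Angular frequency: ω = 2π·1300 = 8168 rad/s.
Step 2 — Transfer function: H(jω) = jωL/(R + jωL).
Step 3 — Numerator jωL = j·4.868; denominator R + jωL = 115 + j4.868.
Step 4 — H = 0.001789 + j0.04226.
Step 5 — Magnitude: |H| = 0.04229 (-27.5 dB); phase: φ = 87.6°.

|H| = 0.04229 (-27.5 dB), φ = 87.6°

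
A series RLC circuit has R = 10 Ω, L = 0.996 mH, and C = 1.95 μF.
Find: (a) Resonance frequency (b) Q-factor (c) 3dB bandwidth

Step 1 — Resonance: ω₀ = 1/√(LC) = 1/√(0.000996·1.95e-06) = 2.269e+04 rad/s.
Step 2 — f₀ = ω₀/(2π) = 3611 Hz.
Step 3 — Series Q: Q = ω₀L/R = 2.269e+04·0.000996/10 = 2.26.
Step 4 — Bandwidth: Δω = ω₀/Q = 1.004e+04 rad/s; BW = Δω/(2π) = 1598 Hz.

(a) f₀ = 3611 Hz  (b) Q = 2.26  (c) BW = 1598 Hz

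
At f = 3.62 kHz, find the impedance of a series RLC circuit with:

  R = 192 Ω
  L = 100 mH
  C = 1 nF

Step 1 — Angular frequency: ω = 2π·f = 2π·3620 = 2.275e+04 rad/s.
Step 2 — Component impedances:
  R: Z = R = 192 Ω
  L: Z = jωL = j·2.275e+04·0.1 = 0 + j2275 Ω
  C: Z = 1/(jωC) = -j/(ω·C) = 0 - j4.397e+04 Ω
Step 3 — Series combination: Z_total = R + L + C = 192 - j4.169e+04 Ω = 4.169e+04∠-89.7° Ω.

Z = 192 - j4.169e+04 Ω = 4.169e+04∠-89.7° Ω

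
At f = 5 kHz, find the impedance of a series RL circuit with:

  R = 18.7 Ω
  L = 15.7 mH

Step 1 — Angular frequency: ω = 2π·f = 2π·5000 = 3.142e+04 rad/s.
Step 2 — Component impedances:
  R: Z = R = 18.7 Ω
  L: Z = jωL = j·3.142e+04·0.0157 = 0 + j493.2 Ω
Step 3 — Series combination: Z_total = R + L = 18.7 + j493.2 Ω = 493.6∠87.8° Ω.

Z = 18.7 + j493.2 Ω = 493.6∠87.8° Ω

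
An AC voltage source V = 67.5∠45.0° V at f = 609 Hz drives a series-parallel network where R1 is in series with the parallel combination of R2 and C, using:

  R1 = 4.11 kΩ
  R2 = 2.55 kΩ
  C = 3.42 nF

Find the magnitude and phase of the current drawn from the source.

Step 1 — Angular frequency: ω = 2π·f = 2π·609 = 3826 rad/s.
Step 2 — Component impedances:
  R1: Z = R = 4110 Ω
  R2: Z = R = 2550 Ω
  C: Z = 1/(jωC) = -j/(ω·C) = 0 - j7.641e+04 Ω
Step 3 — Parallel branch: R2 || C = 1/(1/R2 + 1/C) = 2547 - j85 Ω.
Step 4 — Series with R1: Z_total = R1 + (R2 || C) = 6657 - j85 Ω = 6658∠-0.7° Ω.
Step 5 — Source phasor: V = 67.5∠45.0° V = 47.73 + j47.73 V.
Step 6 — Ohm's law: I = V / Z_total = (47.73 + j47.73) / (6657 - j85) = 0.007077 + j0.00726 A.
Step 7 — Convert to polar: |I| = 0.01014 A, ∠I = 45.7°.

I = 0.01014∠45.7° A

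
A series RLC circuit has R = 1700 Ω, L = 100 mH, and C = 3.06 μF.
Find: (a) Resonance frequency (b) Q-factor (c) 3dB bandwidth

Step 1 — Resonance: ω₀ = 1/√(LC) = 1/√(0.1·3.06e-06) = 1808 rad/s.
Step 2 — f₀ = ω₀/(2π) = 287.7 Hz.
Step 3 — Series Q: Q = ω₀L/R = 1808·0.1/1700 = 0.1063.
Step 4 — Bandwidth: Δω = ω₀/Q = 1.7e+04 rad/s; BW = Δω/(2π) = 2706 Hz.

(a) f₀ = 287.7 Hz  (b) Q = 0.1063  (c) BW = 2706 Hz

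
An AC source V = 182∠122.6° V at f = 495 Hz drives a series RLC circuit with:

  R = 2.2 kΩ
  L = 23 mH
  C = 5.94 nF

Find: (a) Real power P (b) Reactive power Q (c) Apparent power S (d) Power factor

Step 1 — Angular frequency: ω = 2π·f = 2π·495 = 3110 rad/s.
Step 2 — Component impedances:
  R: Z = R = 2200 Ω
  L: Z = jωL = j·3110·0.023 = 0 + j71.53 Ω
  C: Z = 1/(jωC) = -j/(ω·C) = 0 - j5.413e+04 Ω
Step 3 — Series combination: Z_total = R + L + C = 2200 - j5.406e+04 Ω = 5.41e+04∠-87.7° Ω.
Step 4 — Source phasor: V = 182∠122.6° V = -98.06 + j153.3 V.
Step 5 — Current: I = V / Z = -0.002905 - j0.001696 A = 0.003364∠-149.7° A.
Step 6 — Complex power: S = V·I* = 0.0249 - j0.6117 VA.
Step 7 — Real power: P = Re(S) = 0.0249 W.
Step 8 — Reactive power: Q = Im(S) = -0.6117 VAR.
Step 9 — Apparent power: |S| = 0.6123 VA.
Step 10 — Power factor: PF = P/|S| = 0.04066 (leading).

(a) P = 0.0249 W  (b) Q = -0.6117 VAR  (c) S = 0.6123 VA  (d) PF = 0.04066 (leading)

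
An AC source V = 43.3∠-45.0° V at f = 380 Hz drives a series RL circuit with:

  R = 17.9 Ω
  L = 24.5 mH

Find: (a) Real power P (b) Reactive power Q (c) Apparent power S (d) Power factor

Step 1 — Angular frequency: ω = 2π·f = 2π·380 = 2388 rad/s.
Step 2 — Component impedances:
  R: Z = R = 17.9 Ω
  L: Z = jωL = j·2388·0.0245 = 0 + j58.5 Ω
Step 3 — Series combination: Z_total = R + L = 17.9 + j58.5 Ω = 61.17∠73.0° Ω.
Step 4 — Source phasor: V = 43.3∠-45.0° V = 30.62 - j30.62 V.
Step 5 — Current: I = V / Z = -0.3321 - j0.625 A = 0.7078∠-118.0° A.
Step 6 — Complex power: S = V·I* = 8.968 + j29.31 VA.
Step 7 — Real power: P = Re(S) = 8.968 W.
Step 8 — Reactive power: Q = Im(S) = 29.31 VAR.
Step 9 — Apparent power: |S| = 30.65 VA.
Step 10 — Power factor: PF = P/|S| = 0.2926 (lagging).

(a) P = 8.968 W  (b) Q = 29.31 VAR  (c) S = 30.65 VA  (d) PF = 0.2926 (lagging)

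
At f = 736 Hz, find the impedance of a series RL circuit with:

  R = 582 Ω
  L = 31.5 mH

Step 1 — Angular frequency: ω = 2π·f = 2π·736 = 4624 rad/s.
Step 2 — Component impedances:
  R: Z = R = 582 Ω
  L: Z = jωL = j·4624·0.0315 = 0 + j145.7 Ω
Step 3 — Series combination: Z_total = R + L = 582 + j145.7 Ω = 600∠14.1° Ω.

Z = 582 + j145.7 Ω = 600∠14.1° Ω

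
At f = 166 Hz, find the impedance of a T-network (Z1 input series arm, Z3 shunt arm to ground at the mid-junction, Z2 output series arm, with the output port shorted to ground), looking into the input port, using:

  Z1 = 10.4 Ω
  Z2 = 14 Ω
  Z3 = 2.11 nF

Step 1 — Angular frequency: ω = 2π·f = 2π·166 = 1043 rad/s.
Step 2 — Component impedances:
  Z1: Z = R = 10.4 Ω
  Z2: Z = R = 14 Ω
  Z3: Z = 1/(jωC) = -j/(ω·C) = 0 - j4.544e+05 Ω
Step 3 — With the output port shorted to ground, the output series arm Z2 runs from the junction to ground; the shunt arm Z3 also runs from the junction to ground. They appear in parallel: Z3 || Z2 = 14 - j0.0004313 Ω.
Step 4 — Series with input arm Z1: Z_in = Z1 + (Z3 || Z2) = 24.4 - j0.0004313 Ω = 24.4∠-0.0° Ω.

Z = 24.4 - j0.0004313 Ω = 24.4∠-0.0° Ω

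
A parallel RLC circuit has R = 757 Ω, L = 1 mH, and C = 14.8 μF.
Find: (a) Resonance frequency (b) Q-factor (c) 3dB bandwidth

Step 1 — Resonance: ω₀ = 1/√(LC) = 1/√(0.001·1.48e-05) = 8220 rad/s.
Step 2 — f₀ = ω₀/(2π) = 1308 Hz.
Step 3 — Parallel Q: Q = R/(ω₀L) = 757/(8220·0.001) = 92.09.
Step 4 — Bandwidth: Δω = ω₀/Q = 89.26 rad/s; BW = Δω/(2π) = 14.21 Hz.

(a) f₀ = 1308 Hz  (b) Q = 92.09  (c) BW = 14.21 Hz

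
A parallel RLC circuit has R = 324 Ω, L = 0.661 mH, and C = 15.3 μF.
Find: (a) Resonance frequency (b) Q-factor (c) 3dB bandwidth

Step 1 — Resonance: ω₀ = 1/√(LC) = 1/√(0.000661·1.53e-05) = 9944 rad/s.
Step 2 — f₀ = ω₀/(2π) = 1583 Hz.
Step 3 — Parallel Q: Q = R/(ω₀L) = 324/(9944·0.000661) = 49.29.
Step 4 — Bandwidth: Δω = ω₀/Q = 201.7 rad/s; BW = Δω/(2π) = 32.11 Hz.

(a) f₀ = 1583 Hz  (b) Q = 49.29  (c) BW = 32.11 Hz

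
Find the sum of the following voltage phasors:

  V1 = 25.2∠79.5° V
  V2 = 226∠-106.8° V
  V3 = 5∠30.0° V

Step 1 — Convert each phasor to rectangular form:
  V1 = 25.2·(cos(79.5°) + j·sin(79.5°)) = 4.592 + j24.78 V
  V2 = 226·(cos(-106.8°) + j·sin(-106.8°)) = -65.32 - j216.4 V
  V3 = 5·(cos(30.0°) + j·sin(30.0°)) = 4.33 + j2.5 V
Step 2 — Sum components: V_total = -56.4 - j189.1 V.
Step 3 — Convert to polar: |V_total| = 197.3 V, ∠V_total = -106.6°.

V_total = 197.3∠-106.6° V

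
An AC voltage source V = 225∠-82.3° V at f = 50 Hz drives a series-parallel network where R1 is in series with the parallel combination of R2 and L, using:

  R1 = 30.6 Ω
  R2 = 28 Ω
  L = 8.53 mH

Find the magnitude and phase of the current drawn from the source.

Step 1 — Angular frequency: ω = 2π·f = 2π·50 = 314.2 rad/s.
Step 2 — Component impedances:
  R1: Z = R = 30.6 Ω
  R2: Z = R = 28 Ω
  L: Z = jωL = j·314.2·0.00853 = 0 + j2.68 Ω
Step 3 — Parallel branch: R2 || L = 1/(1/R2 + 1/L) = 0.2541 + j2.655 Ω.
Step 4 — Series with R1: Z_total = R1 + (R2 || L) = 30.85 + j2.655 Ω = 30.97∠4.9° Ω.
Step 5 — Source phasor: V = 225∠-82.3° V = 30.15 - j223 V.
Step 6 — Ohm's law: I = V / Z_total = (30.15 - j223) / (30.85 + j2.655) = 0.3525 - j7.257 A.
Step 7 — Convert to polar: |I| = 7.266 A, ∠I = -87.2°.

I = 7.266∠-87.2° A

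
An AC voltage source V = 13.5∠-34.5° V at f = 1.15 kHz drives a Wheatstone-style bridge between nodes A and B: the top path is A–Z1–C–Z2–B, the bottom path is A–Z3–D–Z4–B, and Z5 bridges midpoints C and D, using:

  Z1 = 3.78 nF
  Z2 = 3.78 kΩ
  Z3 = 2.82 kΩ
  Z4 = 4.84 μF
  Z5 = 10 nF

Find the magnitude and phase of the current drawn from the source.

Step 1 — Angular frequency: ω = 2π·f = 2π·1150 = 7226 rad/s.
Step 2 — Component impedances:
  Z1: Z = 1/(jωC) = -j/(ω·C) = 0 - j3.661e+04 Ω
  Z2: Z = R = 3780 Ω
  Z3: Z = R = 2820 Ω
  Z4: Z = 1/(jωC) = -j/(ω·C) = 0 - j28.59 Ω
  Z5: Z = 1/(jωC) = -j/(ω·C) = 0 - j1.384e+04 Ω
Step 3 — Bridge requires nodal analysis (the Z5 bridge couples midpoints C and D, so the two paths cannot be reduced to a simple series/parallel combination). Setting node B to ground and injecting 1 A at node A, the 3-node admittance system at A, C, D solves to V_A = Z_AB = 2782 - j232.5 Ω = 2791∠-4.8° Ω.
Step 4 — Source phasor: V = 13.5∠-34.5° V = 11.13 - j7.646 V.
Step 5 — Ohm's law: I = V / Z_total = (11.13 - j7.646) / (2782 - j232.5) = 0.0042 - j0.002398 A.
Step 6 — Convert to polar: |I| = 0.004836 A, ∠I = -29.7°.

I = 0.004836∠-29.7° A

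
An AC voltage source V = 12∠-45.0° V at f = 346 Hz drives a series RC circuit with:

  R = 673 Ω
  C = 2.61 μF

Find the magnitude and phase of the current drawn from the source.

Step 1 — Angular frequency: ω = 2π·f = 2π·346 = 2174 rad/s.
Step 2 — Component impedances:
  R: Z = R = 673 Ω
  C: Z = 1/(jωC) = -j/(ω·C) = 0 - j176.2 Ω
Step 3 — Series combination: Z_total = R + C = 673 - j176.2 Ω = 695.7∠-14.7° Ω.
Step 4 — Source phasor: V = 12∠-45.0° V = 8.485 - j8.485 V.
Step 5 — Ohm's law: I = V / Z_total = (8.485 - j8.485) / (673 - j176.2) = 0.01489 - j0.008709 A.
Step 6 — Convert to polar: |I| = 0.01725 A, ∠I = -30.3°.

I = 0.01725∠-30.3° A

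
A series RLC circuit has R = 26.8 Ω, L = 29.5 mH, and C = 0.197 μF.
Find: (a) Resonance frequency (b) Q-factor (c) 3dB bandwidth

Step 1 — Resonance: ω₀ = 1/√(LC) = 1/√(0.0295·1.97e-07) = 1.312e+04 rad/s.
Step 2 — f₀ = ω₀/(2π) = 2088 Hz.
Step 3 — Series Q: Q = ω₀L/R = 1.312e+04·0.0295/26.8 = 14.44.
Step 4 — Bandwidth: Δω = ω₀/Q = 908.5 rad/s; BW = Δω/(2π) = 144.6 Hz.

(a) f₀ = 2088 Hz  (b) Q = 14.44  (c) BW = 144.6 Hz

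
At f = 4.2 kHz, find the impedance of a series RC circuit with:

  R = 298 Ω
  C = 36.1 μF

Step 1 — Angular frequency: ω = 2π·f = 2π·4200 = 2.639e+04 rad/s.
Step 2 — Component impedances:
  R: Z = R = 298 Ω
  C: Z = 1/(jωC) = -j/(ω·C) = 0 - j1.05 Ω
Step 3 — Series combination: Z_total = R + C = 298 - j1.05 Ω = 298∠-0.2° Ω.

Z = 298 - j1.05 Ω = 298∠-0.2° Ω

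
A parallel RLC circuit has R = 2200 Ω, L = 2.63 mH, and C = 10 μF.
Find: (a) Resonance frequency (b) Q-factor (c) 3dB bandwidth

Step 1 — Resonance: ω₀ = 1/√(LC) = 1/√(0.00263·1e-05) = 6166 rad/s.
Step 2 — f₀ = ω₀/(2π) = 981.4 Hz.
Step 3 — Parallel Q: Q = R/(ω₀L) = 2200/(6166·0.00263) = 135.7.
Step 4 — Bandwidth: Δω = ω₀/Q = 45.45 rad/s; BW = Δω/(2π) = 7.234 Hz.

(a) f₀ = 981.4 Hz  (b) Q = 135.7  (c) BW = 7.234 Hz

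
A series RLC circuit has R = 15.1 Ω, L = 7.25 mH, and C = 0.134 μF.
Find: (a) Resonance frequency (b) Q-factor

Step 1 — Resonance condition Im(Z)=0 gives ω₀ = 1/√(LC).
Step 2 — ω₀ = 1/√(0.00725·1.34e-07) = 3.208e+04 rad/s.
Step 3 — f₀ = ω₀/(2π) = 5106 Hz.
Step 4 — Series Q: Q = ω₀L/R = 3.208e+04·0.00725/15.1 = 15.4.

(a) f₀ = 5106 Hz  (b) Q = 15.4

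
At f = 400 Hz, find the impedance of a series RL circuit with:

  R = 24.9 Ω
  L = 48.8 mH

Step 1 — Angular frequency: ω = 2π·f = 2π·400 = 2513 rad/s.
Step 2 — Component impedances:
  R: Z = R = 24.9 Ω
  L: Z = jωL = j·2513·0.0488 = 0 + j122.6 Ω
Step 3 — Series combination: Z_total = R + L = 24.9 + j122.6 Ω = 125.1∠78.5° Ω.

Z = 24.9 + j122.6 Ω = 125.1∠78.5° Ω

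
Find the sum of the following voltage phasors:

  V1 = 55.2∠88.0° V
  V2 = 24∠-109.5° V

Step 1 — Convert each phasor to rectangular form:
  V1 = 55.2·(cos(88.0°) + j·sin(88.0°)) = 1.926 + j55.17 V
  V2 = 24·(cos(-109.5°) + j·sin(-109.5°)) = -8.011 - j22.62 V
Step 2 — Sum components: V_total = -6.085 + j32.54 V.
Step 3 — Convert to polar: |V_total| = 33.11 V, ∠V_total = 100.6°.

V_total = 33.11∠100.6° V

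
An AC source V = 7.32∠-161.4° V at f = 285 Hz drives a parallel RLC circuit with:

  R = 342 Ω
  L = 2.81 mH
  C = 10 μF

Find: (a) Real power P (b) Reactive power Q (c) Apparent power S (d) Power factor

Step 1 — Angular frequency: ω = 2π·f = 2π·285 = 1791 rad/s.
Step 2 — Component impedances:
  R: Z = R = 342 Ω
  L: Z = jωL = j·1791·0.00281 = 0 + j5.032 Ω
  C: Z = 1/(jωC) = -j/(ω·C) = 0 - j55.84 Ω
Step 3 — Parallel combination: 1/Z_total = 1/R + 1/L + 1/C; Z_total = 0.0894 + j5.529 Ω = 5.529∠89.1° Ω.
Step 4 — Source phasor: V = 7.32∠-161.4° V = -6.938 - j2.335 V.
Step 5 — Current: I = V / Z = -0.4425 + j1.248 A = 1.324∠109.5° A.
Step 6 — Complex power: S = V·I* = 0.1567 + j9.689 VA.
Step 7 — Real power: P = Re(S) = 0.1567 W.
Step 8 — Reactive power: Q = Im(S) = 9.689 VAR.
Step 9 — Apparent power: |S| = 9.69 VA.
Step 10 — Power factor: PF = P/|S| = 0.01617 (lagging).

(a) P = 0.1567 W  (b) Q = 9.689 VAR  (c) S = 9.69 VA  (d) PF = 0.01617 (lagging)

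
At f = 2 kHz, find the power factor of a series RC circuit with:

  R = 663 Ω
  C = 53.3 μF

Step 1 — Angular frequency: ω = 2π·f = 2π·2000 = 1.257e+04 rad/s.
Step 2 — Component impedances:
  R: Z = R = 663 Ω
  C: Z = 1/(jωC) = -j/(ω·C) = 0 - j1.493 Ω
Step 3 — Series combination: Z_total = R + C = 663 - j1.493 Ω = 663∠-0.1° Ω.
Step 4 — Power factor: PF = cos(φ) = Re(Z)/|Z| = 663/663 = 1.
Step 5 — Type: Im(Z) = -1.493 ⇒ leading (phase φ = -0.1°).

PF = 1 (leading, φ = -0.1°)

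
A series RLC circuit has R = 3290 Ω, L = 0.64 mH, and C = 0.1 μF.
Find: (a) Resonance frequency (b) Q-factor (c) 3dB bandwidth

Step 1 — Resonance: ω₀ = 1/√(LC) = 1/√(0.00064·1e-07) = 1.25e+05 rad/s.
Step 2 — f₀ = ω₀/(2π) = 1.989e+04 Hz.
Step 3 — Series Q: Q = ω₀L/R = 1.25e+05·0.00064/3290 = 0.02432.
Step 4 — Bandwidth: Δω = ω₀/Q = 5.141e+06 rad/s; BW = Δω/(2π) = 8.182e+05 Hz.

(a) f₀ = 1.989e+04 Hz  (b) Q = 0.02432  (c) BW = 8.182e+05 Hz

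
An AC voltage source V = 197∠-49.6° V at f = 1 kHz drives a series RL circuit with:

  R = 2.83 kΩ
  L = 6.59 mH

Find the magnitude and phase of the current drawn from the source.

Step 1 — Angular frequency: ω = 2π·f = 2π·1000 = 6283 rad/s.
Step 2 — Component impedances:
  R: Z = R = 2830 Ω
  L: Z = jωL = j·6283·0.00659 = 0 + j41.41 Ω
Step 3 — Series combination: Z_total = R + L = 2830 + j41.41 Ω = 2830∠0.8° Ω.
Step 4 — Source phasor: V = 197∠-49.6° V = 127.7 - j150 V.
Step 5 — Ohm's law: I = V / Z_total = (127.7 - j150) / (2830 + j41.41) = 0.04433 - j0.05366 A.
Step 6 — Convert to polar: |I| = 0.0696 A, ∠I = -50.4°.

I = 0.0696∠-50.4° A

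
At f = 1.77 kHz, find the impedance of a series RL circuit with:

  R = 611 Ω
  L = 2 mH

Step 1 — Angular frequency: ω = 2π·f = 2π·1770 = 1.112e+04 rad/s.
Step 2 — Component impedances:
  R: Z = R = 611 Ω
  L: Z = jωL = j·1.112e+04·0.002 = 0 + j22.24 Ω
Step 3 — Series combination: Z_total = R + L = 611 + j22.24 Ω = 611.4∠2.1° Ω.

Z = 611 + j22.24 Ω = 611.4∠2.1° Ω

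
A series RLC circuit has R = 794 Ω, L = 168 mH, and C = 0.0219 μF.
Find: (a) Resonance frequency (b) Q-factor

Step 1 — Resonance condition Im(Z)=0 gives ω₀ = 1/√(LC).
Step 2 — ω₀ = 1/√(0.168·2.19e-08) = 1.649e+04 rad/s.
Step 3 — f₀ = ω₀/(2π) = 2624 Hz.
Step 4 — Series Q: Q = ω₀L/R = 1.649e+04·0.168/794 = 3.488.

(a) f₀ = 2624 Hz  (b) Q = 3.488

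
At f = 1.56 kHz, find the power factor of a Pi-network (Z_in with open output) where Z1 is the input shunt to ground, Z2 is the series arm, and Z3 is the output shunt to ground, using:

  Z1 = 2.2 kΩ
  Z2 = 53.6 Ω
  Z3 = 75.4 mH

Step 1 — Angular frequency: ω = 2π·f = 2π·1560 = 9802 rad/s.
Step 2 — Component impedances:
  Z1: Z = R = 2200 Ω
  Z2: Z = R = 53.6 Ω
  Z3: Z = jωL = j·9802·0.0754 = 0 + j739.1 Ω
Step 3 — With open output, the series arm Z2 and the output shunt Z3 appear in series to ground: Z2 + Z3 = 53.6 + j739.1 Ω.
Step 4 — Parallel with input shunt Z1: Z_in = Z1 || (Z2 + Z3) = 260.9 + j635.9 Ω = 687.4∠67.7° Ω.
Step 5 — Power factor: PF = cos(φ) = Re(Z)/|Z| = 260.9/687.4 = 0.3795.
Step 6 — Type: Im(Z) = 635.9 ⇒ lagging (phase φ = 67.7°).

PF = 0.3795 (lagging, φ = 67.7°)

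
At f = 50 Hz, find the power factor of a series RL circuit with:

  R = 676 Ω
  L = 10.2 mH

Step 1 — Angular frequency: ω = 2π·f = 2π·50 = 314.2 rad/s.
Step 2 — Component impedances:
  R: Z = R = 676 Ω
  L: Z = jωL = j·314.2·0.0102 = 0 + j3.204 Ω
Step 3 — Series combination: Z_total = R + L = 676 + j3.204 Ω = 676∠0.3° Ω.
Step 4 — Power factor: PF = cos(φ) = Re(Z)/|Z| = 676/676 = 1.
Step 5 — Type: Im(Z) = 3.204 ⇒ lagging (phase φ = 0.3°).

PF = 1 (lagging, φ = 0.3°)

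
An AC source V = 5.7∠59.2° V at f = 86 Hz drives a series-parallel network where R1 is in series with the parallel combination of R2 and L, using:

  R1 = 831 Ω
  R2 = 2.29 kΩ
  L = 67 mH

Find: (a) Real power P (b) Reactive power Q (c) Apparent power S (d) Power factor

Step 1 — Angular frequency: ω = 2π·f = 2π·86 = 540.4 rad/s.
Step 2 — Component impedances:
  R1: Z = R = 831 Ω
  R2: Z = R = 2290 Ω
  L: Z = jωL = j·540.4·0.067 = 0 + j36.2 Ω
Step 3 — Parallel branch: R2 || L = 1/(1/R2 + 1/L) = 0.5722 + j36.19 Ω.
Step 4 — Series with R1: Z_total = R1 + (R2 || L) = 831.6 + j36.19 Ω = 832.4∠2.5° Ω.
Step 5 — Source phasor: V = 5.7∠59.2° V = 2.919 + j4.896 V.
Step 6 — Current: I = V / Z = 0.003759 + j0.005724 A = 0.006848∠56.7° A.
Step 7 — Complex power: S = V·I* = 0.039 + j0.001697 VA.
Step 8 — Real power: P = Re(S) = 0.039 W.
Step 9 — Reactive power: Q = Im(S) = 0.001697 VAR.
Step 10 — Apparent power: |S| = 0.03903 VA.
Step 11 — Power factor: PF = P/|S| = 0.9991 (lagging).

(a) P = 0.039 W  (b) Q = 0.001697 VAR  (c) S = 0.03903 VA  (d) PF = 0.9991 (lagging)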